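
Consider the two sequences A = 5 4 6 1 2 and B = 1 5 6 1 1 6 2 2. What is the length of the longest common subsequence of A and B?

4

Backtracking the LCS table gives one alignment: 5 (A1,B2) → 6 (A3,B3) → 1 (A4,B5) → 2 (A5,B8).
So the longest common subsequence has length 4.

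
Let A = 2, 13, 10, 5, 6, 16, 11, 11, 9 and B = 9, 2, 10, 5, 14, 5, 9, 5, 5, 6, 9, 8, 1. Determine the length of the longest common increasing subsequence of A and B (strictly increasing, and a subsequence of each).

4

For each value that appears in both, track the longest common increasing run ending there.
The best achievable length is 4; one witness is 2, 5, 6, 9 (A-positions 1,4,5,9, B-positions 2,4,10,11).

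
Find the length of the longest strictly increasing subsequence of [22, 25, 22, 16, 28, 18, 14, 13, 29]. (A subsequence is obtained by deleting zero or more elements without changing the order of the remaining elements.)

4

Scanning left to right, the best length ending at each element is: 22→1, 25→2, 22→1, 16→1, 28→3, 18→2, 14→1, 13→1, 29→4.
So the longest increasing subsequence has length 4, e.g. 22, 25, 28, 29.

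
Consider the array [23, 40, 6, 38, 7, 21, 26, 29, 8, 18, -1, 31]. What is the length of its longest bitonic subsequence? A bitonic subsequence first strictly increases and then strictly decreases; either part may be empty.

Let inc[i] be the LIS ending at i and dec[i] the longest strictly decreasing subsequence starting at i. inc = [1, 2, 1, 2, 2, 3, 4, 5, 3, 4, 1, 6], dec = [4, 5, 2, 4, 2, 3, 3, 3, 2, 2, 1, 1].
max_i inc[i]+dec[i]−1 = 7, with one witness 6, 7, 21, 26, 29, 18, -1.

7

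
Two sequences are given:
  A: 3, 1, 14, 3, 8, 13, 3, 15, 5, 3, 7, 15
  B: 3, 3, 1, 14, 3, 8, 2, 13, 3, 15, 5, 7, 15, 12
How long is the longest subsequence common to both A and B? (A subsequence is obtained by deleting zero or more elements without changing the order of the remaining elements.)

A longest common subsequence is 3, 1, 14, 3, 8, 13, 3, 15, 5, 7, 15 (length 11); the LCS DP confirms no longer common subsequence exists.

11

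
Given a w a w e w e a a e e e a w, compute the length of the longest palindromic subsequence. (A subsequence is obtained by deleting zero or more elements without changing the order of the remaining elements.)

Using dp[i][j] = 2 + dp[i+1][j−1] if the ends match, else max(dp[i+1][j], dp[i][j−1]):
dp[1][14] = 10. A witness is waeeaaeeaw at positions 2,3,5,7,8,9,11,12,13,14.

10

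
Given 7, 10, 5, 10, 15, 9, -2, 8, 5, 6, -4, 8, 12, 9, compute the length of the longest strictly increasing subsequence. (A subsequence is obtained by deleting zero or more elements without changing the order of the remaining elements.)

One longest increasing subsequence is -2, 5, 6, 8, 12 (positions 7,9,10,12,13), of length 5; no longer one exists.

5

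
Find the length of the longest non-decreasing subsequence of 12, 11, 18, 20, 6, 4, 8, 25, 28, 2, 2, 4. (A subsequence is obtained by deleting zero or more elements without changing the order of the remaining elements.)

Let dp[i] be the longest non-decreasing subsequence ending at position i. Then dp = [1, 1, 2, 3, 1, 1, 2, 4, 5, 1, 2, 3].
The maximum is 5; one witness is 12, 18, 20, 25, 28 at positions 1,3,4,8,9.

5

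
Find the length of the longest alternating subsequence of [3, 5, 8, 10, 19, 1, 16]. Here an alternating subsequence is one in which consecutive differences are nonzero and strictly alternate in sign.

A longest alternating subsequence is 3, 5, 1, 16 (positions 1,2,6,7); its 3 consecutive differences strictly alternate in sign, and length 4 is optimal.

4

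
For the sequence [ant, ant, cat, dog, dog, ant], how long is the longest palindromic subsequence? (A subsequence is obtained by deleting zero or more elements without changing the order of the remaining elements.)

4

One longest palindromic subsequence is ant dog dog ant (positions 1,4,5,6); it reads the same forward and backward, and the interval DP gives dp[1][6] = 4.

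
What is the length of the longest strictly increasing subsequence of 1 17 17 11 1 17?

Let dp[i] be the longest increasing subsequence ending at position i. Then dp = [1, 2, 2, 2, 1, 3].
The maximum is 3; one witness is 1, 11, 17 at positions 1,4,6.

3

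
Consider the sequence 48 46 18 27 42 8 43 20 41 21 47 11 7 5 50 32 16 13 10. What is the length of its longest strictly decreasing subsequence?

8

One longest decreasing subsequence is 48, 46, 42, 41, 21, 11, 7, 5 (positions 1,2,5,9,10,12,13,14), of length 8; no longer one exists.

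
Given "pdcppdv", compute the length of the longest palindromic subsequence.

4

Using dp[i][j] = 2 + dp[i+1][j−1] if the ends match, else max(dp[i+1][j], dp[i][j−1]):
dp[1][7] = 4. A witness is dppd at positions 2,4,5,6.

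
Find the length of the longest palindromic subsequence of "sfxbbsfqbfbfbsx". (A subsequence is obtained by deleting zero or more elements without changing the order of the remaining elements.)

One longest palindromic subsequence is xsbfbfbsx (positions 3,6,9,10,11,12,13,14,15); it reads the same forward and backward, and the interval DP gives dp[1][15] = 9.

9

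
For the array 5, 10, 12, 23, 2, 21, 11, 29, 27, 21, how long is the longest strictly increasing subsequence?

5

Let dp[i] be the longest increasing subsequence ending at position i. Then dp = [1, 2, 3, 4, 1, 4, 3, 5, 5, 4].
The maximum is 5; one witness is 5, 10, 12, 23, 29 at positions 1,2,3,4,8.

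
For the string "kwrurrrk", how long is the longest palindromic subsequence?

Using dp[i][j] = 2 + dp[i+1][j−1] if the ends match, else max(dp[i+1][j], dp[i][j−1]):
dp[1][8] = 6. A witness is krrrrk at positions 1,3,5,6,7,8.

6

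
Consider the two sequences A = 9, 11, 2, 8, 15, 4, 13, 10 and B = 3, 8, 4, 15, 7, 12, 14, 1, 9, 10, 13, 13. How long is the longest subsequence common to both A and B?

3

Backtracking the LCS table gives one alignment: 8 (A4,B2) → 15 (A5,B4) → 13 (A7,B12).
So the longest common subsequence has length 3.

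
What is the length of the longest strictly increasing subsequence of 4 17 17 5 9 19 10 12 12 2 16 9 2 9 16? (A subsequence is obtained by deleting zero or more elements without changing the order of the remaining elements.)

6

Let dp[i] be the longest increasing subsequence ending at position i. Then dp = [1, 2, 2, 2, 3, 4, 4, 5, 5, 1, 6, 3, 1, 3, 6].
The maximum is 6; one witness is 4, 5, 9, 10, 12, 16 at positions 1,4,5,7,8,11.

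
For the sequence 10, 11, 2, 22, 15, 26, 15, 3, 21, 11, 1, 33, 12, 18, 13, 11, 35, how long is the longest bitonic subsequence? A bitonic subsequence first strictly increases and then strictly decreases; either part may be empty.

Let inc[i] be the LIS ending at i and dec[i] the longest strictly decreasing subsequence starting at i. inc = [1, 2, 1, 3, 3, 4, 3, 2, 4, 3, 1, 5, 4, 5, 5, 3, 6], dec = [3, 3, 2, 5, 3, 5, 3, 2, 4, 2, 1, 4, 2, 3, 2, 1, 1].
max_i inc[i]+dec[i]−1 = 8, with one witness 10, 11, 22, 26, 21, 18, 13, 11.

8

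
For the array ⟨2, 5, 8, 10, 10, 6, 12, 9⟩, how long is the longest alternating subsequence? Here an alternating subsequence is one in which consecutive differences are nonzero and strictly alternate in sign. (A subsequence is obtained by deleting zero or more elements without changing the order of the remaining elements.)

5

Track the best alternating length ending on an up-step vs a down-step at each position: up/down = 1/1, 2/1, 2/1, 2/1, 2/1, 2/3, 4/1, 4/5.
The maximum over both is 5; one such subsequence is 2, 8, 6, 12, 9.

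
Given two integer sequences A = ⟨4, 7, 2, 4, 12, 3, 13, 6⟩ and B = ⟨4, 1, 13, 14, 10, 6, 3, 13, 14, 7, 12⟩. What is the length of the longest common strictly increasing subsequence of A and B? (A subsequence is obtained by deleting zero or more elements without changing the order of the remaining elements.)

3

A longest common strictly increasing subsequence is 4, 7, 12 (length 3); it appears in order in both A and B, and no longer such subsequence exists.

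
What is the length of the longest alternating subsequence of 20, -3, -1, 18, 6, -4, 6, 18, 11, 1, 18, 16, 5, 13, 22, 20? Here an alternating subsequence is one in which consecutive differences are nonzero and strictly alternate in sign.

A longest alternating subsequence is 20, -3, 18, 6, 18, 11, 18, 16, 22, 20 (positions 1,2,4,5,8,9,11,12,15,16); its 9 consecutive differences strictly alternate in sign, and length 10 is optimal.

10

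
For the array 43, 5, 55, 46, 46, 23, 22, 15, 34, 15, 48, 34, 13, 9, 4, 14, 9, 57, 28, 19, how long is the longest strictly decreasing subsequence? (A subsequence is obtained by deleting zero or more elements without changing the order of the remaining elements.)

8

Scanning left to right, the best length ending at each element is: 43→1, 5→2, 55→1, 46→2, 46→2, 23→3, 22→4, 15→5, 34→3, 15→5, 48→2, 34→3, 13→6, 9→7, 4→8, 14→6, 9→7, 57→1, 28→4, 19→5.
So the longest decreasing subsequence has length 8, e.g. 55, 46, 23, 22, 15, 13, 9, 4.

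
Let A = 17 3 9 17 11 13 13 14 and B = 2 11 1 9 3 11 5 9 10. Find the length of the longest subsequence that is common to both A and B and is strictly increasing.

For each value that appears in both, track the longest common increasing run ending there.
The best achievable length is 2; one witness is 9, 11 (A-positions 3,5, B-positions 4,6).

2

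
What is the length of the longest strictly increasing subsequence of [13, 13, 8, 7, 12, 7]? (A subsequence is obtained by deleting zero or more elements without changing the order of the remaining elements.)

Let dp[i] be the longest increasing subsequence ending at position i. Then dp = [1, 1, 1, 1, 2, 1].
The maximum is 2; one witness is 8, 12 at positions 3,5.

2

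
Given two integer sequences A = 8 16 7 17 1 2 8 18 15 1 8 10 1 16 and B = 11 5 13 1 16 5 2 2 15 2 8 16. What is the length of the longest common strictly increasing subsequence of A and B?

4

For each value that appears in both, track the longest common increasing run ending there.
The best achievable length is 4; one witness is 1, 2, 15, 16 (A-positions 5,6,9,14, B-positions 4,7,9,12).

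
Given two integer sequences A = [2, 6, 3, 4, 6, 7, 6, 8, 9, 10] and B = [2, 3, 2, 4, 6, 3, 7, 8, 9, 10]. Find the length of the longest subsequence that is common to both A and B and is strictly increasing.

8

A longest common strictly increasing subsequence is 2, 3, 4, 6, 7, 8, 9, 10 (length 8); it appears in order in both A and B, and no longer such subsequence exists.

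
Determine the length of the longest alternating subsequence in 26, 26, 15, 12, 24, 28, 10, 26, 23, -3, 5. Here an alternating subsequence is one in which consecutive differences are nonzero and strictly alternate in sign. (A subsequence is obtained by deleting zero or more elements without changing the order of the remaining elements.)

7

Track the best alternating length ending on an up-step vs a down-step at each position: up/down = 1/1, 1/1, 1/2, 1/2, 3/2, 3/1, 1/4, 5/4, 5/6, 1/6, 7/6.
The maximum over both is 7; one such subsequence is 26, 15, 24, 10, 26, -3, 5.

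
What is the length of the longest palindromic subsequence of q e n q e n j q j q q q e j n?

One longest palindromic subsequence is njqqqqjn (positions 3,7,8,10,11,12,14,15); it reads the same forward and backward, and the interval DP gives dp[1][15] = 8.

8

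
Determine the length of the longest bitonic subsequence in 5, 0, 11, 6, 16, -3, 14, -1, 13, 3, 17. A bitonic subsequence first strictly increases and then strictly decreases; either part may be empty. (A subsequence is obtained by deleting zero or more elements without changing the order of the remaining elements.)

6

Let inc[i] be the LIS ending at i and dec[i] the longest strictly decreasing subsequence starting at i. inc = [1, 1, 2, 2, 3, 1, 3, 2, 3, 3, 4], dec = [3, 2, 3, 2, 4, 1, 3, 1, 2, 1, 1].
max_i inc[i]+dec[i]−1 = 6, with one witness 5, 11, 16, 14, 13, 3.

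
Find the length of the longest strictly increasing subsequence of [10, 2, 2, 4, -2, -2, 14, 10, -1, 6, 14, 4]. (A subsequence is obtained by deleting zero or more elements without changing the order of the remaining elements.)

Scanning left to right, the best length ending at each element is: 10→1, 2→1, 2→1, 4→2, -2→1, -2→1, 14→3, 10→3, -1→2, 6→3, 14→4, 4→3.
So the longest increasing subsequence has length 4, e.g. 2, 4, 10, 14.

4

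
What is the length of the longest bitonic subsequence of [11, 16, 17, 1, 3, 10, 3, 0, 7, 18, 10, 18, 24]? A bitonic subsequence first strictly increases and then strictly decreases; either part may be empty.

One longest bitonic subsequence is 11, 16, 17, 10, 3, 0 (positions 1,2,3,6,7,8): it rises to 17 then falls. Length 6 is optimal.

6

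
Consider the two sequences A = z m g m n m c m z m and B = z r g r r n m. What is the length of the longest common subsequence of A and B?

Backtracking the LCS table gives one alignment: z (A1,B1) → g (A3,B3) → n (A5,B6) → m (A10,B7).
So the longest common subsequence has length 4.

4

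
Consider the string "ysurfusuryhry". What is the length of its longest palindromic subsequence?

One longest palindromic subsequence is yrusury (positions 1,4,6,7,8,12,13); it reads the same forward and backward, and the interval DP gives dp[1][13] = 7.

7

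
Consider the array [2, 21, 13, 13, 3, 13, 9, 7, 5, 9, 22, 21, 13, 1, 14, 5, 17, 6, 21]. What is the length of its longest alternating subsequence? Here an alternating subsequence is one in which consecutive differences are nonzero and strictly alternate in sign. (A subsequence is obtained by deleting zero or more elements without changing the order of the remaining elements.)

Track the best alternating length ending on an up-step vs a down-step at each position: up/down = 1/1, 2/1, 2/3, 2/3, 2/3, 4/3, 4/5, 4/5, 4/5, 6/5, 6/1, 6/7, 6/7, 1/7, 8/7, 8/9, 10/7, 10/11, 12/7.
The maximum over both is 12; one such subsequence is 2, 21, 3, 13, 9, 22, 13, 14, 5, 17, 6, 21.

12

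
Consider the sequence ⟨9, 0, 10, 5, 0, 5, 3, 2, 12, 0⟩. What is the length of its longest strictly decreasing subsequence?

5

One longest decreasing subsequence is 9, 5, 3, 2, 0 (positions 1,4,7,8,10), of length 5; no longer one exists.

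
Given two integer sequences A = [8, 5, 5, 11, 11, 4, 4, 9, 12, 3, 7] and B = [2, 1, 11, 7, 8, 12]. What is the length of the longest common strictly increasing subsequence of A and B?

2

A longest common strictly increasing subsequence is 11, 12 (length 2); it appears in order in both A and B, and no longer such subsequence exists.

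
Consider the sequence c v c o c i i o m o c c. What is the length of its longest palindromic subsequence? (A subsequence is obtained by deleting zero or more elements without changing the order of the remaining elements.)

8

One longest palindromic subsequence is ccoiiocc (positions 1,3,4,6,7,10,11,12); it reads the same forward and backward, and the interval DP gives dp[1][12] = 8.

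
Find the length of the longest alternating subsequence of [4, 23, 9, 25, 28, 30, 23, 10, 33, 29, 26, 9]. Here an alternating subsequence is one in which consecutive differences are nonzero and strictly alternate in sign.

7

A longest alternating subsequence is 4, 23, 9, 25, 23, 33, 29 (positions 1,2,3,4,7,9,10); its 6 consecutive differences strictly alternate in sign, and length 7 is optimal.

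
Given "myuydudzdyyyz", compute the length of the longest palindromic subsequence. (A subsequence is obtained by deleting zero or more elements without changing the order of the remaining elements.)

One longest palindromic subsequence is yydzdyy (positions 2,4,7,8,9,11,12); it reads the same forward and backward, and the interval DP gives dp[1][13] = 7.

7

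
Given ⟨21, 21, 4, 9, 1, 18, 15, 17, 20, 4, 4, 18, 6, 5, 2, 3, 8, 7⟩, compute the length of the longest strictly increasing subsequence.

Let dp[i] be the longest increasing subsequence ending at position i. Then dp = [1, 1, 1, 2, 1, 3, 3, 4, 5, 2, 2, 5, 3, 3, 2, 3, 4, 4].
The maximum is 5; one witness is 4, 9, 15, 17, 20 at positions 3,4,7,8,9.

5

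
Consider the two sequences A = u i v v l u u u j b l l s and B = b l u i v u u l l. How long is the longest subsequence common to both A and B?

7

A longest common subsequence is uivuull (length 7); the LCS DP confirms no longer common subsequence exists.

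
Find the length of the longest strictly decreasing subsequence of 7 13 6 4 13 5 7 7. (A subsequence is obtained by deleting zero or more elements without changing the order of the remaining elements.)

Scanning left to right, the best length ending at each element is: 7→1, 13→1, 6→2, 4→3, 13→1, 5→3, 7→2, 7→2.
So the longest decreasing subsequence has length 3, e.g. 7, 6, 4.

3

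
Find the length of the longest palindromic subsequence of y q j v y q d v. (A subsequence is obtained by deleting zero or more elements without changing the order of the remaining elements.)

One longest palindromic subsequence is vdv (positions 4,7,8); it reads the same forward and backward, and the interval DP gives dp[1][8] = 3.

3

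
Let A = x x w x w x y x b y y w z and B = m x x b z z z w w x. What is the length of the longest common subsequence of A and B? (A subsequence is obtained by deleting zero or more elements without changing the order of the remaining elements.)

5

A longest common subsequence is xxwwx (length 5); the LCS DP confirms no longer common subsequence exists.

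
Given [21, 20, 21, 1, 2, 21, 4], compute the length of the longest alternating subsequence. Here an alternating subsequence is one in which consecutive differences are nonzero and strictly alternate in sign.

Track the best alternating length ending on an up-step vs a down-step at each position: up/down = 1/1, 1/2, 3/1, 1/4, 5/4, 5/1, 5/6.
The maximum over both is 6; one such subsequence is 21, 20, 21, 1, 21, 4.

6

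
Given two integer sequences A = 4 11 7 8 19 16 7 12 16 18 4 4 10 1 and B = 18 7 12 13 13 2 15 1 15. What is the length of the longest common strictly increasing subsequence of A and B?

2

For each value that appears in both, track the longest common increasing run ending there.
The best achievable length is 2; one witness is 7, 12 (A-positions 3,8, B-positions 2,3).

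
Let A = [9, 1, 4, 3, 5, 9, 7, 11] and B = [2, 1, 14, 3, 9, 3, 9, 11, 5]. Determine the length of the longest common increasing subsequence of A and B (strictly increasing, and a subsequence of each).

4

For each value that appears in both, track the longest common increasing run ending there.
The best achievable length is 4; one witness is 1, 3, 9, 11 (A-positions 2,4,6,8, B-positions 2,4,5,8).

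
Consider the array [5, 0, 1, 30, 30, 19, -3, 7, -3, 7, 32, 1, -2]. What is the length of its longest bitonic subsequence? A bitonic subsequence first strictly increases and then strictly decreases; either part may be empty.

7

Let inc[i] be the LIS ending at i and dec[i] the longest strictly decreasing subsequence starting at i. inc = [1, 1, 2, 3, 3, 3, 1, 3, 1, 3, 4, 2, 2], dec = [3, 2, 2, 5, 5, 4, 1, 3, 1, 3, 3, 2, 1].
max_i inc[i]+dec[i]−1 = 7, with one witness 0, 1, 30, 19, 7, 1, -2.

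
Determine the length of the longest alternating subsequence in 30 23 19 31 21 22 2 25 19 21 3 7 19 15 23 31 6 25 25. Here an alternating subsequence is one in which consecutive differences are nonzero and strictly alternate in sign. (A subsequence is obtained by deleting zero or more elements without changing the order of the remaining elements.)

Track the best alternating length ending on an up-step vs a down-step at each position: up/down = 1/1, 1/2, 1/2, 3/1, 3/4, 5/4, 1/6, 7/4, 7/8, 9/8, 7/10, 11/10, 11/10, 11/12, 13/8, 13/1, 11/14, 15/14, 15/14.
The maximum over both is 15; one such subsequence is 30, 23, 31, 21, 22, 2, 25, 19, 21, 3, 19, 15, 23, 6, 25.

15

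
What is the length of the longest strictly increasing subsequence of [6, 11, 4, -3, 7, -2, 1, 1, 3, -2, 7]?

Let dp[i] be the longest increasing subsequence ending at position i. Then dp = [1, 2, 1, 1, 2, 2, 3, 3, 4, 2, 5].
The maximum is 5; one witness is -3, -2, 1, 3, 7 at positions 4,6,7,9,11.

5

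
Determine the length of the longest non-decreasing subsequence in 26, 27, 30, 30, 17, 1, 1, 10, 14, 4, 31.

5

One longest non-decreasing subsequence is 26, 27, 30, 30, 31 (positions 1,2,3,4,11), of length 5; no longer one exists.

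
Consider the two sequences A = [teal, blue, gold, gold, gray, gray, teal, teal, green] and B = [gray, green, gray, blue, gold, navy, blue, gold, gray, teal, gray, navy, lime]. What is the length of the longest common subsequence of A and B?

5

Backtracking the LCS table gives one alignment: blue (A2,B4) → gold (A3,B5) → gold (A4,B8) → gray (A5,B9) → gray (A6,B11).
So the longest common subsequence has length 5.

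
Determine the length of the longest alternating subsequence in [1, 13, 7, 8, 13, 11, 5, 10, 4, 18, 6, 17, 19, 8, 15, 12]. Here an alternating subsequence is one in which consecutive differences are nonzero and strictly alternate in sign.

13

Track the best alternating length ending on an up-step vs a down-step at each position: up/down = 1/1, 2/1, 2/3, 4/3, 4/1, 4/5, 2/5, 6/5, 2/7, 8/1, 8/9, 10/9, 10/1, 10/11, 12/11, 12/13.
The maximum over both is 13; one such subsequence is 1, 13, 7, 8, 5, 10, 4, 18, 6, 17, 8, 15, 12.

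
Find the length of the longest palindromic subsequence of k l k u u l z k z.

Using dp[i][j] = 2 + dp[i+1][j−1] if the ends match, else max(dp[i+1][j], dp[i][j−1]):
dp[1][9] = 6. A witness is kluulk at positions 1,2,4,5,6,8.

6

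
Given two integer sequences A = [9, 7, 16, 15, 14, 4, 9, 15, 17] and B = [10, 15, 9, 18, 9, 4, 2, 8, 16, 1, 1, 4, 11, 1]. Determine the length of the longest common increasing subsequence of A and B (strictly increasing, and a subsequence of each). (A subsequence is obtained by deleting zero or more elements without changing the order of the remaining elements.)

2

A longest common strictly increasing subsequence is 9, 16 (length 2); it appears in order in both A and B, and no longer such subsequence exists.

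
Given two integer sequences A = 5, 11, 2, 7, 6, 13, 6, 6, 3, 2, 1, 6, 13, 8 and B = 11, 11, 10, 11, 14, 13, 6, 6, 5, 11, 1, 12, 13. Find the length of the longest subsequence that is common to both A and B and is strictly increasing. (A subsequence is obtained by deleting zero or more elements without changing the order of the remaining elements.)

A longest common strictly increasing subsequence is 5, 11, 13 (length 3); it appears in order in both A and B, and no longer such subsequence exists.

3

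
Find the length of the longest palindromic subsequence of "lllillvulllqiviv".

One longest palindromic subsequence is llllllll (positions 1,2,3,5,6,9,10,11); it reads the same forward and backward, and the interval DP gives dp[1][16] = 8.

8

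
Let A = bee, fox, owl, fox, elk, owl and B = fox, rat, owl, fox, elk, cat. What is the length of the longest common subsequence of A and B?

4

A longest common subsequence is fox, owl, fox, elk (length 4); the LCS DP confirms no longer common subsequence exists.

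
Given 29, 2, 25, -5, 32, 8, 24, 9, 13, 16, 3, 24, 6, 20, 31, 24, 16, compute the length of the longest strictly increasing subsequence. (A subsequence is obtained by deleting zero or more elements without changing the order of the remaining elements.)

7

Let dp[i] be the longest increasing subsequence ending at position i. Then dp = [1, 1, 2, 1, 3, 2, 3, 3, 4, 5, 2, 6, 3, 6, 7, 7, 5].
The maximum is 7; one witness is 2, 8, 9, 13, 16, 24, 31 at positions 2,6,8,9,10,12,15.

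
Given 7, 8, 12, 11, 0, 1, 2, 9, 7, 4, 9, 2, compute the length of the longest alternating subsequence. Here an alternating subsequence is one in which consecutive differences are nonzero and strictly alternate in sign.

7

A longest alternating subsequence is 7, 8, 0, 9, 7, 9, 2 (positions 1,2,5,8,9,11,12); its 6 consecutive differences strictly alternate in sign, and length 7 is optimal.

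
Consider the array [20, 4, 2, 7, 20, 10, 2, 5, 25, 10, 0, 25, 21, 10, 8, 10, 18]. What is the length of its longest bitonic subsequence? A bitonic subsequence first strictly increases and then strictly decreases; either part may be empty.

Let inc[i] be the LIS ending at i and dec[i] the longest strictly decreasing subsequence starting at i. inc = [1, 1, 1, 2, 3, 3, 1, 2, 4, 3, 1, 4, 4, 3, 3, 4, 5], dec = [4, 3, 2, 3, 4, 3, 2, 2, 4, 2, 1, 4, 3, 2, 1, 1, 1].
max_i inc[i]+dec[i]−1 = 7, with one witness 4, 7, 20, 25, 21, 10, 8.

7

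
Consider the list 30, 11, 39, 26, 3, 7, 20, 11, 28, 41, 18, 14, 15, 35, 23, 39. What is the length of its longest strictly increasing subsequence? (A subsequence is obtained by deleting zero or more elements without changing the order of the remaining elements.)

Let dp[i] be the longest increasing subsequence ending at position i. Then dp = [1, 1, 2, 2, 1, 2, 3, 3, 4, 5, 4, 4, 5, 6, 6, 7].
The maximum is 7; one witness is 3, 7, 11, 14, 15, 35, 39 at positions 5,6,8,12,13,14,16.

7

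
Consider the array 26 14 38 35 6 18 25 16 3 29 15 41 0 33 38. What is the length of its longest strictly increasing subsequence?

Scanning left to right, the best length ending at each element is: 26→1, 14→1, 38→2, 35→2, 6→1, 18→2, 25→3, 16→2, 3→1, 29→4, 15→2, 41→5, 0→1, 33→5, 38→6.
So the longest increasing subsequence has length 6, e.g. 14, 18, 25, 29, 33, 38.

6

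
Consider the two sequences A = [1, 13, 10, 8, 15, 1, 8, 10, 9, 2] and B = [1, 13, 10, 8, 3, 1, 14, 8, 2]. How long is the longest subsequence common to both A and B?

7

A longest common subsequence is 1, 13, 10, 8, 1, 8, 2 (length 7); the LCS DP confirms no longer common subsequence exists.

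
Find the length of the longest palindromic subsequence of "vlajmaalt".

5

Using dp[i][j] = 2 + dp[i+1][j−1] if the ends match, else max(dp[i+1][j], dp[i][j−1]):
dp[1][9] = 5. A witness is laaal at positions 2,3,6,7,8.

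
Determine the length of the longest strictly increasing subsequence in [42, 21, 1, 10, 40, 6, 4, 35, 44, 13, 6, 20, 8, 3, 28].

5

Let dp[i] be the longest increasing subsequence ending at position i. Then dp = [1, 1, 1, 2, 3, 2, 2, 3, 4, 3, 3, 4, 4, 2, 5].
The maximum is 5; one witness is 1, 10, 13, 20, 28 at positions 3,4,10,12,15.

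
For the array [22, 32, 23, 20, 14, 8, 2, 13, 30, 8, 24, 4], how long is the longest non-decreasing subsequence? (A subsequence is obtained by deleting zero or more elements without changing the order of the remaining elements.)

Scanning left to right, the best length ending at each element is: 22→1, 32→2, 23→2, 20→1, 14→1, 8→1, 2→1, 13→2, 30→3, 8→2, 24→3, 4→2.
So the longest non-decreasing subsequence has length 3, e.g. 22, 23, 30.

3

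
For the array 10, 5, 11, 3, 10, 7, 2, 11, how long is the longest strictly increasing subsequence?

3

Scanning left to right, the best length ending at each element is: 10→1, 5→1, 11→2, 3→1, 10→2, 7→2, 2→1, 11→3.
So the longest increasing subsequence has length 3, e.g. 5, 10, 11.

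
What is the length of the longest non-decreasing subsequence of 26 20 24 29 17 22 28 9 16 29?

4

One longest non-decreasing subsequence is 20, 24, 29, 29 (positions 2,3,4,10), of length 4; no longer one exists.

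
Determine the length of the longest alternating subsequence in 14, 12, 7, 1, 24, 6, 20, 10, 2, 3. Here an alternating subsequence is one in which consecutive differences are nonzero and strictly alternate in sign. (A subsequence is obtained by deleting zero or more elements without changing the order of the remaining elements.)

7

Track the best alternating length ending on an up-step vs a down-step at each position: up/down = 1/1, 1/2, 1/2, 1/2, 3/1, 3/4, 5/4, 5/6, 3/6, 7/6.
The maximum over both is 7; one such subsequence is 14, 12, 24, 6, 20, 2, 3.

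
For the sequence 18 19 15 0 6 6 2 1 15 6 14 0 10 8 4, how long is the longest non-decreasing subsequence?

One longest non-decreasing subsequence is 0, 6, 6, 6, 14 (positions 4,5,6,10,11), of length 5; no longer one exists.

5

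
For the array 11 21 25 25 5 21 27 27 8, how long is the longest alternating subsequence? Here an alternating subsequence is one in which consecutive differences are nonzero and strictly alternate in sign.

5

Track the best alternating length ending on an up-step vs a down-step at each position: up/down = 1/1, 2/1, 2/1, 2/1, 1/3, 4/3, 4/1, 4/1, 4/5.
The maximum over both is 5; one such subsequence is 11, 21, 5, 21, 8.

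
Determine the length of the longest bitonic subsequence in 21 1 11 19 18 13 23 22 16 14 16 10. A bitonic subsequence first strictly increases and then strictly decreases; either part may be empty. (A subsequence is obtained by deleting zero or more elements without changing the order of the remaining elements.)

8

Let inc[i] be the LIS ending at i and dec[i] the longest strictly decreasing subsequence starting at i. inc = [1, 1, 2, 3, 3, 3, 4, 4, 4, 4, 5, 2], dec = [6, 1, 2, 5, 4, 2, 5, 4, 3, 2, 2, 1].
max_i inc[i]+dec[i]−1 = 8, with one witness 1, 11, 19, 23, 22, 16, 14, 10.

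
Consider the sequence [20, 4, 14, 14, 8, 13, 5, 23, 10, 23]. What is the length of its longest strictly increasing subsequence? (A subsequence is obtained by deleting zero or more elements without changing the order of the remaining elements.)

Scanning left to right, the best length ending at each element is: 20→1, 4→1, 14→2, 14→2, 8→2, 13→3, 5→2, 23→4, 10→3, 23→4.
So the longest increasing subsequence has length 4, e.g. 4, 8, 13, 23.

4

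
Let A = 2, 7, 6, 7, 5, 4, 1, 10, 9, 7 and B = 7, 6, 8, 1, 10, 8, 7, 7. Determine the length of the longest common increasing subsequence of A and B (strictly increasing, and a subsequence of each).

A longest common strictly increasing subsequence is 7, 10 (length 2); it appears in order in both A and B, and no longer such subsequence exists.

2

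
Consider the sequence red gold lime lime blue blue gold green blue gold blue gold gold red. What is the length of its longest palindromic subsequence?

9

One longest palindromic subsequence is red gold gold blue gold blue gold gold red (positions 1,2,7,9,10,11,12,13,14); it reads the same forward and backward, and the interval DP gives dp[1][14] = 9.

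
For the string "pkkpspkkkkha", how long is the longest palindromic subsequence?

One longest palindromic subsequence is kkpspkk (positions 2,3,4,5,6,9,10); it reads the same forward and backward, and the interval DP gives dp[1][12] = 7.

7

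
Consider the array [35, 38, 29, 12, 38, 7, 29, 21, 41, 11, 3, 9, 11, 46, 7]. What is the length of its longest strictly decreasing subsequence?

6

One longest decreasing subsequence is 35, 29, 12, 11, 9, 7 (positions 1,3,4,10,12,15), of length 6; no longer one exists.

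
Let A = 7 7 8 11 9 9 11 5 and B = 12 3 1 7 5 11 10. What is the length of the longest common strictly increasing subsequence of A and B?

For each value that appears in both, track the longest common increasing run ending there.
The best achievable length is 2; one witness is 7, 11 (A-positions 1,4, B-positions 4,6).

2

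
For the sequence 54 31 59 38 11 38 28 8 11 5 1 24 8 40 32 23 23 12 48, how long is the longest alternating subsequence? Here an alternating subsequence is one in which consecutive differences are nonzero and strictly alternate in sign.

13

Track the best alternating length ending on an up-step vs a down-step at each position: up/down = 1/1, 1/2, 3/1, 3/4, 1/4, 5/4, 5/6, 1/6, 7/6, 1/8, 1/8, 9/6, 9/10, 11/4, 11/12, 11/12, 11/12, 11/12, 13/4.
The maximum over both is 13; one such subsequence is 54, 31, 59, 11, 38, 8, 11, 5, 24, 8, 40, 32, 48.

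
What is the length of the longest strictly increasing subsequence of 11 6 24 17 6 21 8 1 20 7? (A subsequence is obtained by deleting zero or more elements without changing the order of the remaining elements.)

One longest increasing subsequence is 11, 17, 21 (positions 1,4,6), of length 3; no longer one exists.

3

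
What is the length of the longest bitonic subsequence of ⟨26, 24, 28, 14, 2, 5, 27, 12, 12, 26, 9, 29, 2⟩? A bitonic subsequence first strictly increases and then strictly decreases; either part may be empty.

Let inc[i] be the LIS ending at i and dec[i] the longest strictly decreasing subsequence starting at i. inc = [1, 1, 2, 1, 1, 2, 3, 3, 3, 4, 3, 5, 1], dec = [6, 5, 5, 4, 1, 2, 4, 3, 3, 3, 2, 2, 1].
max_i inc[i]+dec[i]−1 = 6, with one witness 26, 24, 14, 12, 9, 2.

6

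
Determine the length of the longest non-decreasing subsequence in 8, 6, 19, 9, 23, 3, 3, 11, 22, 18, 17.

Scanning left to right, the best length ending at each element is: 8→1, 6→1, 19→2, 9→2, 23→3, 3→1, 3→2, 11→3, 22→4, 18→4, 17→4.
So the longest non-decreasing subsequence has length 4, e.g. 8, 9, 11, 22.

4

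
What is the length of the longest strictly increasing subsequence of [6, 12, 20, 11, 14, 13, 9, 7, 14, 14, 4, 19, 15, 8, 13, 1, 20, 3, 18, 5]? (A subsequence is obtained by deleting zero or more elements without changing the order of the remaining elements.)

Scanning left to right, the best length ending at each element is: 6→1, 12→2, 20→3, 11→2, 14→3, 13→3, 9→2, 7→2, 14→4, 14→4, 4→1, 19→5, 15→5, 8→3, 13→4, 1→1, 20→6, 3→2, 18→6, 5→3.
So the longest increasing subsequence has length 6, e.g. 6, 12, 13, 14, 19, 20.

6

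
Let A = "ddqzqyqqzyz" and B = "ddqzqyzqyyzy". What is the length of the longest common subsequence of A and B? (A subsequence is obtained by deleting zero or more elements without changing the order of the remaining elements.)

9

Backtracking the LCS table gives one alignment: d (A1,B1) → d (A2,B2) → q (A3,B3) → z (A4,B4) → q (A5,B5) → y (A6,B6) → q (A7,B8) → z (A9,B11) → y (A10,B12).
So the longest common subsequence has length 9.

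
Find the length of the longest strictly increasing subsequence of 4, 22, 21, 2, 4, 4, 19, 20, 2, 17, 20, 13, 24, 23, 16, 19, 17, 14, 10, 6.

5

Let dp[i] be the longest increasing subsequence ending at position i. Then dp = [1, 2, 2, 1, 2, 2, 3, 4, 1, 3, 4, 3, 5, 5, 4, 5, 5, 4, 3, 3].
The maximum is 5; one witness is 2, 4, 19, 20, 24 at positions 4,5,7,8,13.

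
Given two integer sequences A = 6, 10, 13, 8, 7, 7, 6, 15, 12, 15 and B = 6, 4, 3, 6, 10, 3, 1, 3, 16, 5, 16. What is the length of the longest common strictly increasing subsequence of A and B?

A longest common strictly increasing subsequence is 6, 10 (length 2); it appears in order in both A and B, and no longer such subsequence exists.

2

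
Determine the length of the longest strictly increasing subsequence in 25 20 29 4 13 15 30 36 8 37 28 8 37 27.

6

One longest increasing subsequence is 4, 13, 15, 30, 36, 37 (positions 4,5,6,7,8,10), of length 6; no longer one exists.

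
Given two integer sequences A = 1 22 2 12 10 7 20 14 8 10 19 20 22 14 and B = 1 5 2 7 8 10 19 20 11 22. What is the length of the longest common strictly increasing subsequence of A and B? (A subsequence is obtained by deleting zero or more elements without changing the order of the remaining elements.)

8

A longest common strictly increasing subsequence is 1, 2, 7, 8, 10, 19, 20, 22 (length 8); it appears in order in both A and B, and no longer such subsequence exists.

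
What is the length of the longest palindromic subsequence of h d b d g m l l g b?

6

One longest palindromic subsequence is bgllgb (positions 3,5,7,8,9,10); it reads the same forward and backward, and the interval DP gives dp[1][10] = 6.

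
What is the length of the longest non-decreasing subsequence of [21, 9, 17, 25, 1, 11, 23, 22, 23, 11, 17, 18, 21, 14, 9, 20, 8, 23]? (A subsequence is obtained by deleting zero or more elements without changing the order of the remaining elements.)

Let dp[i] be the longest non-decreasing subsequence ending at position i. Then dp = [1, 1, 2, 3, 1, 2, 3, 3, 4, 3, 4, 5, 6, 4, 2, 6, 2, 7].
The maximum is 7; one witness is 9, 11, 11, 17, 18, 21, 23 at positions 2,6,10,11,12,13,18.

7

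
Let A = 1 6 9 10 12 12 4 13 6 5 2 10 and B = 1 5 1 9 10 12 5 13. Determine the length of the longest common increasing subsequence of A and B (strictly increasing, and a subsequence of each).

A longest common strictly increasing subsequence is 1, 9, 10, 12, 13 (length 5); it appears in order in both A and B, and no longer such subsequence exists.

5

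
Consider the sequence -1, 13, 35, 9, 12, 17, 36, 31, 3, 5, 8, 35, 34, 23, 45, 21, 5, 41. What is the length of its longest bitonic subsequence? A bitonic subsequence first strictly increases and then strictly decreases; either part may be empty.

10

Let inc[i] be the LIS ending at i and dec[i] the longest strictly decreasing subsequence starting at i. inc = [1, 2, 3, 2, 3, 4, 5, 5, 2, 3, 4, 6, 6, 5, 7, 5, 3, 7], dec = [1, 4, 5, 3, 3, 3, 6, 4, 1, 1, 2, 5, 4, 3, 3, 2, 1, 1].
max_i inc[i]+dec[i]−1 = 10, with one witness -1, 9, 12, 17, 36, 35, 34, 23, 21, 5.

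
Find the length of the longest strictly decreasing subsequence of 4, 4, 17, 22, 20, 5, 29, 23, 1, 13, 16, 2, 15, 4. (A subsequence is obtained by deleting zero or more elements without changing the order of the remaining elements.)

5

Scanning left to right, the best length ending at each element is: 4→1, 4→1, 17→1, 22→1, 20→2, 5→3, 29→1, 23→2, 1→4, 13→3, 16→3, 2→4, 15→4, 4→5.
So the longest decreasing subsequence has length 5, e.g. 22, 20, 16, 15, 4.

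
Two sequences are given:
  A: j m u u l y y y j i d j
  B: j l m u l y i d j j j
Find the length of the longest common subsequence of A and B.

A longest common subsequence is jmulyidj (length 8); the LCS DP confirms no longer common subsequence exists.

8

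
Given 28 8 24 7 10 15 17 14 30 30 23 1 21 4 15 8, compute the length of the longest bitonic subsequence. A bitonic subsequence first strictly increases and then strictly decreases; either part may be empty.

One longest bitonic subsequence is 8, 10, 15, 17, 30, 23, 21, 15, 8 (positions 2,5,6,7,9,11,13,15,16): it rises to 30 then falls. Length 9 is optimal.

9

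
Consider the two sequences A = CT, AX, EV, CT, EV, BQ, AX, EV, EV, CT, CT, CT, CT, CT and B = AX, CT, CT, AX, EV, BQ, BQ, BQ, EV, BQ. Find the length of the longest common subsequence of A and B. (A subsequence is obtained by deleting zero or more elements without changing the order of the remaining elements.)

A longest common subsequence is CT, AX, EV, EV, BQ (length 5); the LCS DP confirms no longer common subsequence exists.

5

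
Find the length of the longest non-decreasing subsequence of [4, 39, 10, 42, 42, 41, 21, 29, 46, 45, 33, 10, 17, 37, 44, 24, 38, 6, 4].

7

One longest non-decreasing subsequence is 4, 10, 21, 29, 33, 37, 44 (positions 1,3,7,8,11,14,15), of length 7; no longer one exists.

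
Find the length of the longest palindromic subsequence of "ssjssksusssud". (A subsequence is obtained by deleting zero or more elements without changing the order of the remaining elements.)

One longest palindromic subsequence is sssskssss (positions 1,2,4,5,6,7,9,10,11); it reads the same forward and backward, and the interval DP gives dp[1][13] = 9.

9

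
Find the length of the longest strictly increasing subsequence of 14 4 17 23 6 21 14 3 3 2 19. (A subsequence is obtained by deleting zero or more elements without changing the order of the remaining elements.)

4

Let dp[i] be the longest increasing subsequence ending at position i. Then dp = [1, 1, 2, 3, 2, 3, 3, 1, 1, 1, 4].
The maximum is 4; one witness is 4, 6, 14, 19 at positions 2,5,7,11.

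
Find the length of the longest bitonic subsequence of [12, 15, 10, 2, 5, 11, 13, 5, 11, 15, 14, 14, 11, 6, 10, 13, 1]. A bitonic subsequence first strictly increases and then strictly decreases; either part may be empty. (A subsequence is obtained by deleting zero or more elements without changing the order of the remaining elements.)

One longest bitonic subsequence is 2, 5, 11, 13, 15, 14, 11, 10, 1 (positions 4,5,6,7,10,12,13,15,17): it rises to 15 then falls. Length 9 is optimal.

9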